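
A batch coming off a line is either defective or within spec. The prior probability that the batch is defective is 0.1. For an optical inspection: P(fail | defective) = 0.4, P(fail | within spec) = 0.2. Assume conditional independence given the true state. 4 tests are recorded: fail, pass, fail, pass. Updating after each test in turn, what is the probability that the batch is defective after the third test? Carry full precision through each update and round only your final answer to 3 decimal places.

0.250

After 'fail': P(defective) = 0.4·0.1000 / (0.4·0.1000 + 0.2·0.9000) ≈ 0.1818
After 'pass': P(defective) = 0.6·0.1818 / (0.6·0.1818 + 0.8·0.8182) ≈ 0.1429
After 'fail': P(defective) = 0.4·0.1429 / (0.4·0.1429 + 0.2·0.8571) ≈ 0.2500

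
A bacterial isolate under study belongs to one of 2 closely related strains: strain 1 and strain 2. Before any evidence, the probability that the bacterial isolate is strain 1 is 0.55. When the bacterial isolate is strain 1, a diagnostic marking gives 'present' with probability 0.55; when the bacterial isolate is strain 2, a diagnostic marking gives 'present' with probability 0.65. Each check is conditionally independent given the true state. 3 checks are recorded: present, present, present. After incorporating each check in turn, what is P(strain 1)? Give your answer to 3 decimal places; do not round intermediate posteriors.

After 'present': P(strain 1) = 0.55·0.5500 / (0.55·0.5500 + 0.65·0.4500) ≈ 0.5084
After 'present': P(strain 1) = 0.55·0.5084 / (0.55·0.5084 + 0.65·0.4916) ≈ 0.4667
After 'present': P(strain 1) = 0.55·0.4667 / (0.55·0.4667 + 0.65·0.5333) ≈ 0.4254

0.425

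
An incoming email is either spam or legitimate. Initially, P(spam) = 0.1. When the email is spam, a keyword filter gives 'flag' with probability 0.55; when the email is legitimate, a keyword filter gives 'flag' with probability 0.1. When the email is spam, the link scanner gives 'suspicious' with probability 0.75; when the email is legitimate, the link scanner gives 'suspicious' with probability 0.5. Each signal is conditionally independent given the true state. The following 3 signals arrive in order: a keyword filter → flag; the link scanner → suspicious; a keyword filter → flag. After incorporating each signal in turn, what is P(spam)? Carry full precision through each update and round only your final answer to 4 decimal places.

0.8345

After a keyword filter='flag': P(spam) = 0.55·0.1000 / (0.55·0.1000 + 0.1·0.9000) ≈ 0.3793
After the link scanner='suspicious': P(spam) = 0.75·0.3793 / (0.75·0.3793 + 0.5·0.6207) ≈ 0.4783
After a keyword filter='flag': P(spam) = 0.55·0.4783 / (0.55·0.4783 + 0.1·0.5217) ≈ 0.8345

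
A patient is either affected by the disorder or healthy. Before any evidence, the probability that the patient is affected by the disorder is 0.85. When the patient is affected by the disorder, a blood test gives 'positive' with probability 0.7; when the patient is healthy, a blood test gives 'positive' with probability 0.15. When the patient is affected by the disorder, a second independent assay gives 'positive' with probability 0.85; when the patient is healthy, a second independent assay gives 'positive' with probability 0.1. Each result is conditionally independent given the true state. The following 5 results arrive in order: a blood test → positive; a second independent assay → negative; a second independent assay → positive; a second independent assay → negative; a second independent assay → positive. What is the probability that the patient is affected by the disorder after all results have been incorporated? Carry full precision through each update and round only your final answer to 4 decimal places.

After a blood test='positive': P(affected) = 0.7·0.8500 / (0.7·0.8500 + 0.15·0.1500) ≈ 0.9636
After a second independent assay='negative': P(affected) = 0.15·0.9636 / (0.15·0.9636 + 0.9·0.0364) ≈ 0.8151
After a second independent assay='positive': P(affected) = 0.85·0.8151 / (0.85·0.8151 + 0.1·0.1849) ≈ 0.9740
After a second independent assay='negative': P(affected) = 0.15·0.9740 / (0.15·0.9740 + 0.9·0.0260) ≈ 0.8620
After a second independent assay='positive': P(affected) = 0.85·0.8620 / (0.85·0.8620 + 0.1·0.1380) ≈ 0.9815

0.9815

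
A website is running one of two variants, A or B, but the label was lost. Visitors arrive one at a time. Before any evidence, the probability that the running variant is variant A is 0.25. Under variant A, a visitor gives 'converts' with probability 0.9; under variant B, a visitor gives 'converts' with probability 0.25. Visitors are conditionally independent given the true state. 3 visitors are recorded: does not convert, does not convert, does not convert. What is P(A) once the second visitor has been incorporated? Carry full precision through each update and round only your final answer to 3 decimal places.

After 'does not convert': P(A) = 0.1·0.2500 / (0.1·0.2500 + 0.75·0.7500) ≈ 0.0426
After 'does not convert': P(A) = 0.1·0.0426 / (0.1·0.0426 + 0.75·0.9574) ≈ 0.0059

0.006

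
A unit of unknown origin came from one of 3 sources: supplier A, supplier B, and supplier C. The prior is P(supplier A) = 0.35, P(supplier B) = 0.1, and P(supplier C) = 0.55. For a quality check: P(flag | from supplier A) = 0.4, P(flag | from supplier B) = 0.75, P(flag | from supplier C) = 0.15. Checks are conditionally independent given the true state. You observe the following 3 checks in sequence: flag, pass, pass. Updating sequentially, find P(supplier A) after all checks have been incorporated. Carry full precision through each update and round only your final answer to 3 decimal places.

0.439

After 'flag': normaliser = 0.4·0.3500 + 0.75·0.1000 + 0.15·0.5500; P(supplier A) ≈ 0.4706, P(supplier B) ≈ 0.2521, P(supplier C) ≈ 0.2773
After 'pass': normaliser = 0.6·0.4706 + 0.25·0.2521 + 0.85·0.2773; P(supplier A) ≈ 0.4859, P(supplier B) ≈ 0.1085, P(supplier C) ≈ 0.4056
After 'pass': normaliser = 0.6·0.4859 + 0.25·0.1085 + 0.85·0.4056; P(supplier A) ≈ 0.4394, P(supplier B) ≈ 0.0409, P(supplier C) ≈ 0.5197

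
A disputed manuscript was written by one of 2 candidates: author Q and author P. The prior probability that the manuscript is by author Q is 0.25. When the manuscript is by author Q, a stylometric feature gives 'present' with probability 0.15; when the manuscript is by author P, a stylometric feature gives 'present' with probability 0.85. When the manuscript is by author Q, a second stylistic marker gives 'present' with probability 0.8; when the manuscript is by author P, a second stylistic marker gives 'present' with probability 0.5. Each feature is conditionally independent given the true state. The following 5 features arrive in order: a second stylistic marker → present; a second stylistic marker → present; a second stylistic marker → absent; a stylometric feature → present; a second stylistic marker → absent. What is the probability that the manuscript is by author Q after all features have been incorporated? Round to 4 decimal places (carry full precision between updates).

Each posterior becomes the prior for the next update.
After a second stylistic marker='present': P(author Q) = 0.8·0.2500 / (0.8·0.2500 + 0.5·0.7500) ≈ 0.3478
After a second stylistic marker='present': P(author Q) = 0.8·0.3478 / (0.8·0.3478 + 0.5·0.6522) ≈ 0.4604
After a second stylistic marker='absent': P(author Q) = 0.2·0.4604 / (0.2·0.4604 + 0.5·0.5396) ≈ 0.2545
After a stylometric feature='present': P(author Q) = 0.15·0.2545 / (0.15·0.2545 + 0.85·0.7455) ≈ 0.0568
After a second stylistic marker='absent': P(author Q) = 0.2·0.0568 / (0.2·0.0568 + 0.5·0.9432) ≈ 0.0235

0.0235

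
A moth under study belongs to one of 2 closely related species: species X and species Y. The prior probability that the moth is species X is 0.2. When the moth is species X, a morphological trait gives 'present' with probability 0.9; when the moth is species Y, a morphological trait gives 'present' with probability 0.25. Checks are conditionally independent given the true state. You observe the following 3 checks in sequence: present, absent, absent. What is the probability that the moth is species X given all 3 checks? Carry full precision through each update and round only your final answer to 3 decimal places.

Apply Bayes' rule sequentially, carrying P(species X) forward.
After 'present': P(species X) = 0.9·0.2000 / (0.9·0.2000 + 0.25·0.8000) ≈ 0.4737
After 'absent': P(species X) = 0.1·0.4737 / (0.1·0.4737 + 0.75·0.5263) ≈ 0.1071
After 'absent': P(species X) = 0.1·0.1071 / (0.1·0.1071 + 0.75·0.8929) ≈ 0.0157

0.016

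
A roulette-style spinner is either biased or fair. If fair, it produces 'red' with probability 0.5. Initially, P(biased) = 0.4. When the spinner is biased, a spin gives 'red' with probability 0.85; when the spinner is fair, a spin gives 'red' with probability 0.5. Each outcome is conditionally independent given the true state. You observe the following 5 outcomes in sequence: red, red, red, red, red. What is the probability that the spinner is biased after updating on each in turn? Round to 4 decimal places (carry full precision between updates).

0.9044

Each posterior becomes the prior for the next update.
After 'red': P(biased) = 0.85·0.4000 / (0.85·0.4000 + 0.5·0.6000) ≈ 0.5312
After 'red': P(biased) = 0.85·0.5312 / (0.85·0.5312 + 0.5·0.4688) ≈ 0.6583
After 'red': P(biased) = 0.85·0.6583 / (0.85·0.6583 + 0.5·0.3417) ≈ 0.7661
After 'red': P(biased) = 0.85·0.7661 / (0.85·0.7661 + 0.5·0.2339) ≈ 0.8477
After 'red': P(biased) = 0.85·0.8477 / (0.85·0.8477 + 0.5·0.1523) ≈ 0.9044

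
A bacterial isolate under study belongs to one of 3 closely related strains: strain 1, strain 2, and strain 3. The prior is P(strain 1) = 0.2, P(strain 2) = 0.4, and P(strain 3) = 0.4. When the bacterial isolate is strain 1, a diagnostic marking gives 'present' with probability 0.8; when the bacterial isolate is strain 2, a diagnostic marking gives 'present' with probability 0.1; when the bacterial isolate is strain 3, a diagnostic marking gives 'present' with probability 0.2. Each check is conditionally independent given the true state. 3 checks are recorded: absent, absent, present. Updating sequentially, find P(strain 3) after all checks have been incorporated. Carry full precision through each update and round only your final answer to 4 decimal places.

0.5689

After 'absent': normaliser = 0.2·0.2000 + 0.9·0.4000 + 0.8·0.4000; P(strain 1) ≈ 0.0556, P(strain 2) ≈ 0.5000, P(strain 3) ≈ 0.4444
After 'absent': normaliser = 0.2·0.0556 + 0.9·0.5000 + 0.8·0.4444; P(strain 1) ≈ 0.0136, P(strain 2) ≈ 0.5510, P(strain 3) ≈ 0.4354
After 'present': normaliser = 0.8·0.0136 + 0.1·0.5510 + 0.2·0.4354; P(strain 1) ≈ 0.0711, P(strain 2) ≈ 0.3600, P(strain 3) ≈ 0.5689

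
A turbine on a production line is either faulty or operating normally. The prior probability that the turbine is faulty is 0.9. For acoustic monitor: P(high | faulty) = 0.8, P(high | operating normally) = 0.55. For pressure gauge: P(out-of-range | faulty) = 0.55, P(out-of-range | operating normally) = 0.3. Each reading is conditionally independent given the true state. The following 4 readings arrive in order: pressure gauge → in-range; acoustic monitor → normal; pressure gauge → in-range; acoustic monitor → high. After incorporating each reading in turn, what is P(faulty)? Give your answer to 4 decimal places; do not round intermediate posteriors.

After pressure gauge='in-range': P(faulty) = 0.45·0.9000 / (0.45·0.9000 + 0.7·0.1000) ≈ 0.8526
After acoustic monitor='normal': P(faulty) = 0.2·0.8526 / (0.2·0.8526 + 0.45·0.1474) ≈ 0.7200
After pressure gauge='in-range': P(faulty) = 0.45·0.7200 / (0.45·0.7200 + 0.7·0.2800) ≈ 0.6231
After acoustic monitor='high': P(faulty) = 0.8·0.6231 / (0.8·0.6231 + 0.55·0.3769) ≈ 0.7063

0.7063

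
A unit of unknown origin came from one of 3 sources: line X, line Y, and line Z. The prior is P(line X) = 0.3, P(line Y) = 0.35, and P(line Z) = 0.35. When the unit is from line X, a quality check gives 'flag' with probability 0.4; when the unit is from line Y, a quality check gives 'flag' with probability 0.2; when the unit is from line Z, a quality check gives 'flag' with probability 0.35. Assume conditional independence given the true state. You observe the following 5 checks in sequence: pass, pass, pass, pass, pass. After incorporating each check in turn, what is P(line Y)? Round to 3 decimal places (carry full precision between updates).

0.642

Apply Bayes' rule sequentially, carrying P(line Y) forward.
After 'pass': normaliser = 0.6·0.3000 + 0.8·0.3500 + 0.65·0.3500; P(line X) ≈ 0.2618, P(line Y) ≈ 0.4073, P(line Z) ≈ 0.3309
After 'pass': normaliser = 0.6·0.2618 + 0.8·0.4073 + 0.65·0.3309; P(line X) ≈ 0.2251, P(line Y) ≈ 0.4668, P(line Z) ≈ 0.3082
After 'pass': normaliser = 0.6·0.2251 + 0.8·0.4668 + 0.65·0.3082; P(line X) ≈ 0.1905, P(line Y) ≈ 0.5269, P(line Z) ≈ 0.2826
After 'pass': normaliser = 0.6·0.1905 + 0.8·0.5269 + 0.65·0.2826; P(line X) ≈ 0.1589, P(line Y) ≈ 0.5858, P(line Z) ≈ 0.2553
After 'pass': normaliser = 0.6·0.1589 + 0.8·0.5858 + 0.65·0.2553; P(line X) ≈ 0.1306, P(line Y) ≈ 0.6421, P(line Z) ≈ 0.2273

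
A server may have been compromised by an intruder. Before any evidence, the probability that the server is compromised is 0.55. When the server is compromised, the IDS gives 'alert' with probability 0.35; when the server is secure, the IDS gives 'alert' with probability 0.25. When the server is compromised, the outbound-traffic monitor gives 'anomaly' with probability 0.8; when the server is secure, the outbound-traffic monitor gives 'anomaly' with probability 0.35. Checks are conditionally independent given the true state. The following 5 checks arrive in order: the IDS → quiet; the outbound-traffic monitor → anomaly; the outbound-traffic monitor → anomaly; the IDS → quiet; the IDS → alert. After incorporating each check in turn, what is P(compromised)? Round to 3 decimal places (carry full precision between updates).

Apply Bayes' rule sequentially, carrying P(compromised) forward.
After the IDS='quiet': P(compromised) = 0.65·0.5500 / (0.65·0.5500 + 0.75·0.4500) ≈ 0.5144
After the outbound-traffic monitor='anomaly': P(compromised) = 0.8·0.5144 / (0.8·0.5144 + 0.35·0.4856) ≈ 0.7077
After the outbound-traffic monitor='anomaly': P(compromised) = 0.8·0.7077 / (0.8·0.7077 + 0.35·0.2923) ≈ 0.8470
After the IDS='quiet': P(compromised) = 0.65·0.8470 / (0.65·0.8470 + 0.75·0.1530) ≈ 0.8275
After the IDS='alert': P(compromised) = 0.35·0.8275 / (0.35·0.8275 + 0.25·0.1725) ≈ 0.8704

0.870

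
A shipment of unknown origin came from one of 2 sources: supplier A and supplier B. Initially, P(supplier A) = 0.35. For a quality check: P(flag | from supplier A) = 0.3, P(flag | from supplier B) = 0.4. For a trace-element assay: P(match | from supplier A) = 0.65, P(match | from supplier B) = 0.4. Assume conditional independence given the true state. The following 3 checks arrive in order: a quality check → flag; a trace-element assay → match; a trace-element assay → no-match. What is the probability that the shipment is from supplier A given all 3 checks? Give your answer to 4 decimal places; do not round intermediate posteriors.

0.2768

After a quality check='flag': P(supplier A) = 0.3·0.3500 / (0.3·0.3500 + 0.4·0.6500) ≈ 0.2877
After a trace-element assay='match': P(supplier A) = 0.65·0.2877 / (0.65·0.2877 + 0.4·0.7123) ≈ 0.3962
After a trace-element assay='no-match': P(supplier A) = 0.35·0.3962 / (0.35·0.3962 + 0.6·0.6038) ≈ 0.2768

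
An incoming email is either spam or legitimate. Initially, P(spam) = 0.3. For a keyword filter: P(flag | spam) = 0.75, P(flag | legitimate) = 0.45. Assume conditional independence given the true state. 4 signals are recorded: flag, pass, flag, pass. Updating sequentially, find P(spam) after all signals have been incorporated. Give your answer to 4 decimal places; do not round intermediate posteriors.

0.1974

Each posterior becomes the prior for the next update.
After 'flag': P(spam) = 0.75·0.3000 / (0.75·0.3000 + 0.45·0.7000) ≈ 0.4167
After 'pass': P(spam) = 0.25·0.4167 / (0.25·0.4167 + 0.55·0.5833) ≈ 0.2451
After 'flag': P(spam) = 0.75·0.2451 / (0.75·0.2451 + 0.45·0.7549) ≈ 0.3511
After 'pass': P(spam) = 0.25·0.3511 / (0.25·0.3511 + 0.55·0.6489) ≈ 0.1974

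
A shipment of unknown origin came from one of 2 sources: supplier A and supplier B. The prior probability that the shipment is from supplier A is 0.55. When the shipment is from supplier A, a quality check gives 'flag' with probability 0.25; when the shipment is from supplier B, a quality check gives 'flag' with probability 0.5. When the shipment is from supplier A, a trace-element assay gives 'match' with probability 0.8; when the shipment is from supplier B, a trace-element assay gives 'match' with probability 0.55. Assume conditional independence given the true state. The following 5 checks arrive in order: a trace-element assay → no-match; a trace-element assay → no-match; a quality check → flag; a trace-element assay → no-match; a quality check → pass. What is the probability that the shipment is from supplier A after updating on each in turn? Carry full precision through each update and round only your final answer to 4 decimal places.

0.0745

After a trace-element assay='no-match': P(supplier A) = 0.2·0.5500 / (0.2·0.5500 + 0.45·0.4500) ≈ 0.3520
After a trace-element assay='no-match': P(supplier A) = 0.2·0.3520 / (0.2·0.3520 + 0.45·0.6480) ≈ 0.1945
After a quality check='flag': P(supplier A) = 0.25·0.1945 / (0.25·0.1945 + 0.5·0.8055) ≈ 0.1077
After a trace-element assay='no-match': P(supplier A) = 0.2·0.1077 / (0.2·0.1077 + 0.45·0.8923) ≈ 0.0509
After a quality check='pass': P(supplier A) = 0.75·0.0509 / (0.75·0.0509 + 0.5·0.9491) ≈ 0.0745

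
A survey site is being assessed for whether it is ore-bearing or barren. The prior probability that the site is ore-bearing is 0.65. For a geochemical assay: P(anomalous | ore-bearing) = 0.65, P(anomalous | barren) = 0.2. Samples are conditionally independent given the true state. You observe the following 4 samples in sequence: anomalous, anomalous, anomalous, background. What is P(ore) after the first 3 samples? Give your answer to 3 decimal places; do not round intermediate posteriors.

After 'anomalous': P(ore) = 0.65·0.6500 / (0.65·0.6500 + 0.2·0.3500) ≈ 0.8579
After 'anomalous': P(ore) = 0.65·0.8579 / (0.65·0.8579 + 0.2·0.1421) ≈ 0.9515
After 'anomalous': P(ore) = 0.65·0.9515 / (0.65·0.9515 + 0.2·0.0485) ≈ 0.9846

0.985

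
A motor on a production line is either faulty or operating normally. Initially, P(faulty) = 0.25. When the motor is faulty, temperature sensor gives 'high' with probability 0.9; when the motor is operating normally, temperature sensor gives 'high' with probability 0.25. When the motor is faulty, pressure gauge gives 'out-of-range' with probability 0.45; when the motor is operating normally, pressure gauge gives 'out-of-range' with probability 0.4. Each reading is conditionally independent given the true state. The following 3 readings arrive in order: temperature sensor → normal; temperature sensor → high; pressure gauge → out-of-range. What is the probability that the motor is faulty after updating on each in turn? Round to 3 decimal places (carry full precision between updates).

0.153

Each posterior becomes the prior for the next update.
After temperature sensor='normal': P(faulty) = 0.1·0.2500 / (0.1·0.2500 + 0.75·0.7500) ≈ 0.0426
After temperature sensor='high': P(faulty) = 0.9·0.0426 / (0.9·0.0426 + 0.25·0.9574) ≈ 0.1379
After pressure gauge='out-of-range': P(faulty) = 0.45·0.1379 / (0.45·0.1379 + 0.4·0.8621) ≈ 0.1525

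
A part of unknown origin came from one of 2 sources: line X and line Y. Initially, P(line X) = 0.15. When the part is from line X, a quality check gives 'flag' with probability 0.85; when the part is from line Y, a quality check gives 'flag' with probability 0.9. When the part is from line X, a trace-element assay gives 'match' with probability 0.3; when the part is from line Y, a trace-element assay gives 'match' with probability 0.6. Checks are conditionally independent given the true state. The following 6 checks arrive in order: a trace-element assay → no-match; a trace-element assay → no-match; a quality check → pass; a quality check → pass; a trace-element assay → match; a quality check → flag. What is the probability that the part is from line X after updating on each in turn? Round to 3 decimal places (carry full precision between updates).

After a trace-element assay='no-match': P(line X) = 0.7·0.1500 / (0.7·0.1500 + 0.4·0.8500) ≈ 0.2360
After a trace-element assay='no-match': P(line X) = 0.7·0.2360 / (0.7·0.2360 + 0.4·0.7640) ≈ 0.3508
After a quality check='pass': P(line X) = 0.15·0.3508 / (0.15·0.3508 + 0.1·0.6492) ≈ 0.4477
After a quality check='pass': P(line X) = 0.15·0.4477 / (0.15·0.4477 + 0.1·0.5523) ≈ 0.5487
After a trace-element assay='match': P(line X) = 0.3·0.5487 / (0.3·0.5487 + 0.6·0.4513) ≈ 0.3781
After a quality check='flag': P(line X) = 0.85·0.3781 / (0.85·0.3781 + 0.9·0.6219) ≈ 0.3648

0.365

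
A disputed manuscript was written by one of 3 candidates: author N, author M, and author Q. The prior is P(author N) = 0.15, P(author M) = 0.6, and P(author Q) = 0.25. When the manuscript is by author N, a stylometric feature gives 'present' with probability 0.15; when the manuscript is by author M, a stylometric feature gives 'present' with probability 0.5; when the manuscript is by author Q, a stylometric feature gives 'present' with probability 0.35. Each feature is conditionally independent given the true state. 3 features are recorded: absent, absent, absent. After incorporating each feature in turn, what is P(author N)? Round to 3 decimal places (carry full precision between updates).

After 'absent': normaliser = 0.85·0.1500 + 0.5·0.6000 + 0.65·0.2500; P(author N) ≈ 0.2161, P(author M) ≈ 0.5085, P(author Q) ≈ 0.2754
After 'absent': normaliser = 0.85·0.2161 + 0.5·0.5085 + 0.65·0.2754; P(author N) ≈ 0.2977, P(author M) ≈ 0.4121, P(author Q) ≈ 0.2902
After 'absent': normaliser = 0.85·0.2977 + 0.5·0.4121 + 0.65·0.2902; P(author N) ≈ 0.3907, P(author M) ≈ 0.3181, P(author Q) ≈ 0.2912

0.391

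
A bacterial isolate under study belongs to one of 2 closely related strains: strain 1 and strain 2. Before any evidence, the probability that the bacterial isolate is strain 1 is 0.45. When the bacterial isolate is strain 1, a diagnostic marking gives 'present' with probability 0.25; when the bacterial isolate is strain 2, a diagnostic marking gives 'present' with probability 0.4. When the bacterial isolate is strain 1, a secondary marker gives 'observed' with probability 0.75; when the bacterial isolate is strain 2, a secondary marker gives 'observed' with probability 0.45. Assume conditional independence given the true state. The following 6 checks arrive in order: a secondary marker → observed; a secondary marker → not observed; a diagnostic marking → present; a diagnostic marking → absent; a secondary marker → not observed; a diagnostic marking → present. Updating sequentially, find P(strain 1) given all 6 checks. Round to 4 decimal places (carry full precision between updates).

Apply Bayes' rule sequentially, carrying P(strain 1) forward.
After a secondary marker='observed': P(strain 1) = 0.75·0.4500 / (0.75·0.4500 + 0.45·0.5500) ≈ 0.5769
After a secondary marker='not observed': P(strain 1) = 0.25·0.5769 / (0.25·0.5769 + 0.55·0.4231) ≈ 0.3827
After a diagnostic marking='present': P(strain 1) = 0.25·0.3827 / (0.25·0.3827 + 0.4·0.6173) ≈ 0.2792
After a diagnostic marking='absent': P(strain 1) = 0.75·0.2792 / (0.75·0.2792 + 0.6·0.7208) ≈ 0.3263
After a secondary marker='not observed': P(strain 1) = 0.25·0.3263 / (0.25·0.3263 + 0.55·0.6737) ≈ 0.1804
After a diagnostic marking='present': P(strain 1) = 0.25·0.1804 / (0.25·0.1804 + 0.4·0.8196) ≈ 0.1209

0.1209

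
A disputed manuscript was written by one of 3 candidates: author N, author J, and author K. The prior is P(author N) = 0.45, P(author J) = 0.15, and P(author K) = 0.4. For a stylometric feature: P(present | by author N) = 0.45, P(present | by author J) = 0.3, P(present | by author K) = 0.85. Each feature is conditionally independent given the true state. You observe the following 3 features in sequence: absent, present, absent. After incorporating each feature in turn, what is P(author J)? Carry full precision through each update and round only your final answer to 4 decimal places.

0.2424

After 'absent': normaliser = 0.55·0.4500 + 0.7·0.1500 + 0.15·0.4000; P(author N) ≈ 0.6000, P(author J) ≈ 0.2545, P(author K) ≈ 0.1455
After 'present': normaliser = 0.45·0.6000 + 0.3·0.2545 + 0.85·0.1455; P(author N) ≈ 0.5745, P(author J) ≈ 0.1625, P(author K) ≈ 0.2631
After 'absent': normaliser = 0.55·0.5745 + 0.7·0.1625 + 0.15·0.2631; P(author N) ≈ 0.6735, P(author J) ≈ 0.2424, P(author K) ≈ 0.0841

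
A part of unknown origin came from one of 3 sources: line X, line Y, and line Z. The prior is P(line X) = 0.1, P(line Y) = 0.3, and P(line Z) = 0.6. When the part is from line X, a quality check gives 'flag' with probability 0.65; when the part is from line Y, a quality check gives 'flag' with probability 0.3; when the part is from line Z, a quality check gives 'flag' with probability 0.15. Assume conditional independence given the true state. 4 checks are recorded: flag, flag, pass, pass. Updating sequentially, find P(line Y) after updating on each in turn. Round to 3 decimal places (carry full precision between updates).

After 'flag': normaliser = 0.65·0.1000 + 0.3·0.3000 + 0.15·0.6000; P(line X) ≈ 0.2653, P(line Y) ≈ 0.3673, P(line Z) ≈ 0.3673
After 'flag': normaliser = 0.65·0.2653 + 0.3·0.3673 + 0.15·0.3673; P(line X) ≈ 0.5106, P(line Y) ≈ 0.3263, P(line Z) ≈ 0.1631
After 'pass': normaliser = 0.35·0.5106 + 0.7·0.3263 + 0.85·0.1631; P(line X) ≈ 0.3274, P(line Y) ≈ 0.4185, P(line Z) ≈ 0.2541
After 'pass': normaliser = 0.35·0.3274 + 0.7·0.4185 + 0.85·0.2541; P(line X) ≈ 0.1838, P(line Y) ≈ 0.4698, P(line Z) ≈ 0.3464

0.470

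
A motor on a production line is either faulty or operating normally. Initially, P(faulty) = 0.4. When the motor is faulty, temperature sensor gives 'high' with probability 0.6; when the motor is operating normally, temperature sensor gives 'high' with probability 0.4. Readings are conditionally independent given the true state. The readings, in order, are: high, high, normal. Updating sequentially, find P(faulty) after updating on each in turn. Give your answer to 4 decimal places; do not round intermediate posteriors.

After 'high': P(faulty) = 0.6·0.4000 / (0.6·0.4000 + 0.4·0.6000) ≈ 0.5000
After 'high': P(faulty) = 0.6·0.5000 / (0.6·0.5000 + 0.4·0.5000) ≈ 0.6000
After 'normal': P(faulty) = 0.4·0.6000 / (0.4·0.6000 + 0.6·0.4000) ≈ 0.5000

0.5000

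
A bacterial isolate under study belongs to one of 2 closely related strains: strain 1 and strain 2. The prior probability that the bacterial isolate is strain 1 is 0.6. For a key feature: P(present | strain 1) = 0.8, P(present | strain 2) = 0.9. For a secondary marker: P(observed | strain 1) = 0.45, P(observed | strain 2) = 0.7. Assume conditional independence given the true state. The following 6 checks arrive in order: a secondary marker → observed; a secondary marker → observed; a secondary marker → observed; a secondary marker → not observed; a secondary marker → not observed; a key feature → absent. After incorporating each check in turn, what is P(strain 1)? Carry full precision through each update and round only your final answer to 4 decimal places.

After a secondary marker='observed': P(strain 1) = 0.45·0.6000 / (0.45·0.6000 + 0.7·0.4000) ≈ 0.4909
After a secondary marker='observed': P(strain 1) = 0.45·0.4909 / (0.45·0.4909 + 0.7·0.5091) ≈ 0.3827
After a secondary marker='observed': P(strain 1) = 0.45·0.3827 / (0.45·0.3827 + 0.7·0.6173) ≈ 0.2850
After a secondary marker='not observed': P(strain 1) = 0.55·0.2850 / (0.55·0.2850 + 0.3·0.7150) ≈ 0.4222
After a secondary marker='not observed': P(strain 1) = 0.55·0.4222 / (0.55·0.4222 + 0.3·0.5778) ≈ 0.5725
After a key feature='absent': P(strain 1) = 0.2·0.5725 / (0.2·0.5725 + 0.1·0.4275) ≈ 0.7282

0.7282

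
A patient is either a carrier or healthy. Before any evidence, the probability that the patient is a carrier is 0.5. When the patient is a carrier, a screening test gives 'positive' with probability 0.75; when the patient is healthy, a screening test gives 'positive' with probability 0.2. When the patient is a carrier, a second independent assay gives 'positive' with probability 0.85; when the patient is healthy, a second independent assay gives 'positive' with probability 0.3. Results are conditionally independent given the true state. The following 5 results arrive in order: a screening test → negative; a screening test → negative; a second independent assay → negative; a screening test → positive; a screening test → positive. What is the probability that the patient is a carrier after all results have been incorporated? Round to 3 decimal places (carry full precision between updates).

0.227

Each posterior becomes the prior for the next update.
After a screening test='negative': P(carrier) = 0.25·0.5000 / (0.25·0.5000 + 0.8·0.5000) ≈ 0.2381
After a screening test='negative': P(carrier) = 0.25·0.2381 / (0.25·0.2381 + 0.8·0.7619) ≈ 0.0890
After a second independent assay='negative': P(carrier) = 0.15·0.0890 / (0.15·0.0890 + 0.7·0.9110) ≈ 0.0205
After a screening test='positive': P(carrier) = 0.75·0.0205 / (0.75·0.0205 + 0.2·0.9795) ≈ 0.0728
After a screening test='positive': P(carrier) = 0.75·0.0728 / (0.75·0.0728 + 0.2·0.9272) ≈ 0.2274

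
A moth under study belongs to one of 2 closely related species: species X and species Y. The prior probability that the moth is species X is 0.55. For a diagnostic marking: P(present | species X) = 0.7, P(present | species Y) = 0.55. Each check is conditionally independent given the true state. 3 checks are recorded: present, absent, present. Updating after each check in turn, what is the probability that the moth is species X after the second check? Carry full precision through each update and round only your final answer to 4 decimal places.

0.5091

After 'present': P(species X) = 0.7·0.5500 / (0.7·0.5500 + 0.55·0.4500) ≈ 0.6087
After 'absent': P(species X) = 0.3·0.6087 / (0.3·0.6087 + 0.45·0.3913) ≈ 0.5091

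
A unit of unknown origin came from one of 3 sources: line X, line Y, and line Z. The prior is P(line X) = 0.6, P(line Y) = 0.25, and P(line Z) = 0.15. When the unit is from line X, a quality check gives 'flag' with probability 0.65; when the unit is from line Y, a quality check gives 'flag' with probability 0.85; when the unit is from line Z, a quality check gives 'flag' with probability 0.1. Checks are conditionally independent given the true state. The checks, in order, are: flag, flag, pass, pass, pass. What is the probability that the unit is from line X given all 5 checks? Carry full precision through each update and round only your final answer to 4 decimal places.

After 'flag': normaliser = 0.65·0.6000 + 0.85·0.2500 + 0.1·0.1500; P(line X) ≈ 0.6316, P(line Y) ≈ 0.3441, P(line Z) ≈ 0.0243
After 'flag': normaliser = 0.65·0.6316 + 0.85·0.3441 + 0.1·0.0243; P(line X) ≈ 0.5819, P(line Y) ≈ 0.4146, P(line Z) ≈ 0.0034
After 'pass': normaliser = 0.35·0.5819 + 0.15·0.4146 + 0.9·0.0034; P(line X) ≈ 0.7572, P(line Y) ≈ 0.2312, P(line Z) ≈ 0.0115
After 'pass': normaliser = 0.35·0.7572 + 0.15·0.2312 + 0.9·0.0115; P(line X) ≈ 0.8547, P(line Y) ≈ 0.1119, P(line Z) ≈ 0.0334
After 'pass': normaliser = 0.35·0.8547 + 0.15·0.1119 + 0.9·0.0334; P(line X) ≈ 0.8645, P(line Y) ≈ 0.0485, P(line Z) ≈ 0.0870

0.8645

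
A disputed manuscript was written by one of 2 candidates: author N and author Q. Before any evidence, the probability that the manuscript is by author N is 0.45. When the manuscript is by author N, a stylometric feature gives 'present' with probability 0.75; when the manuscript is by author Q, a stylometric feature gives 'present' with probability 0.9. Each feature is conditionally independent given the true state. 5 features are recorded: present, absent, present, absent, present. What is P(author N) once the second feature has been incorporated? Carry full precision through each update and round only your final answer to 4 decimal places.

After 'present': P(author N) = 0.75·0.4500 / (0.75·0.4500 + 0.9·0.5500) ≈ 0.4054
After 'absent': P(author N) = 0.25·0.4054 / (0.25·0.4054 + 0.1·0.5946) ≈ 0.6303

0.6303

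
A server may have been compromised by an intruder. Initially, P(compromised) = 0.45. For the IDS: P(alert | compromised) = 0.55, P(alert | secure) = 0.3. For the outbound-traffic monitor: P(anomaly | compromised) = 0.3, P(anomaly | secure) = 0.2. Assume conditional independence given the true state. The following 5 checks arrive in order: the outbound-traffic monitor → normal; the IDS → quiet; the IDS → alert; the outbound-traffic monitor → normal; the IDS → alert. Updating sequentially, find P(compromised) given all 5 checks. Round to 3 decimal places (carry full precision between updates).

0.575

After the outbound-traffic monitor='normal': P(compromised) = 0.7·0.4500 / (0.7·0.4500 + 0.8·0.5500) ≈ 0.4172
After the IDS='quiet': P(compromised) = 0.45·0.4172 / (0.45·0.4172 + 0.7·0.5828) ≈ 0.3152
After the IDS='alert': P(compromised) = 0.55·0.3152 / (0.55·0.3152 + 0.3·0.6848) ≈ 0.4576
After the outbound-traffic monitor='normal': P(compromised) = 0.7·0.4576 / (0.7·0.4576 + 0.8·0.5424) ≈ 0.4247
After the IDS='alert': P(compromised) = 0.55·0.4247 / (0.55·0.4247 + 0.3·0.5753) ≈ 0.5751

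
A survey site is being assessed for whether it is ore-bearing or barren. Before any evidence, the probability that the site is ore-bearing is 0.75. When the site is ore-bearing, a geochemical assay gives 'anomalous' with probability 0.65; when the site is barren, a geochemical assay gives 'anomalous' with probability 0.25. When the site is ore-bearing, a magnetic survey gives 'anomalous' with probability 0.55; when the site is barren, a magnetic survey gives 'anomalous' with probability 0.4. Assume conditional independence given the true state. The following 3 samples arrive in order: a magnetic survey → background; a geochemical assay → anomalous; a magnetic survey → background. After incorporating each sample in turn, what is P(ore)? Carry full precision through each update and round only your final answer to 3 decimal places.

Each posterior becomes the prior for the next update.
After a magnetic survey='background': P(ore) = 0.45·0.7500 / (0.45·0.7500 + 0.6·0.2500) ≈ 0.6923
After a geochemical assay='anomalous': P(ore) = 0.65·0.6923 / (0.65·0.6923 + 0.25·0.3077) ≈ 0.8540
After a magnetic survey='background': P(ore) = 0.45·0.8540 / (0.45·0.8540 + 0.6·0.1460) ≈ 0.8144

0.814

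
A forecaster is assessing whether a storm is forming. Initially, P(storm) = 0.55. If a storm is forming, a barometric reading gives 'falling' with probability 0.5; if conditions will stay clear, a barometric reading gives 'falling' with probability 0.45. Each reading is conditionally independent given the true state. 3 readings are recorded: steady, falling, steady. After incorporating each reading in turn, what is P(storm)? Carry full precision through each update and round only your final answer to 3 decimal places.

0.529

After 'steady': P(storm) = 0.5·0.5500 / (0.5·0.5500 + 0.55·0.4500) ≈ 0.5263
After 'falling': P(storm) = 0.5·0.5263 / (0.5·0.5263 + 0.45·0.4737) ≈ 0.5525
After 'steady': P(storm) = 0.5·0.5525 / (0.5·0.5525 + 0.55·0.4475) ≈ 0.5288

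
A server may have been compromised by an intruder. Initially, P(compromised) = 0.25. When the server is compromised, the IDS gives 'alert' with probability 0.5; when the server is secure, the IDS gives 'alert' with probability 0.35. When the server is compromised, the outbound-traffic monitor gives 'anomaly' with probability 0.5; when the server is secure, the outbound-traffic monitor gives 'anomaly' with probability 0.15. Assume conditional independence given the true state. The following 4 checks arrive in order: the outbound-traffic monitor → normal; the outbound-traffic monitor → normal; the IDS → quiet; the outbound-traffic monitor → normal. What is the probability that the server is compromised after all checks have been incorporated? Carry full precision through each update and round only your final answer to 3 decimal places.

After the outbound-traffic monitor='normal': P(compromised) = 0.5·0.2500 / (0.5·0.2500 + 0.85·0.7500) ≈ 0.1639
After the outbound-traffic monitor='normal': P(compromised) = 0.5·0.1639 / (0.5·0.1639 + 0.85·0.8361) ≈ 0.1034
After the IDS='quiet': P(compromised) = 0.5·0.1034 / (0.5·0.1034 + 0.65·0.8966) ≈ 0.0815
After the outbound-traffic monitor='normal': P(compromised) = 0.5·0.0815 / (0.5·0.0815 + 0.85·0.9185) ≈ 0.0496

0.050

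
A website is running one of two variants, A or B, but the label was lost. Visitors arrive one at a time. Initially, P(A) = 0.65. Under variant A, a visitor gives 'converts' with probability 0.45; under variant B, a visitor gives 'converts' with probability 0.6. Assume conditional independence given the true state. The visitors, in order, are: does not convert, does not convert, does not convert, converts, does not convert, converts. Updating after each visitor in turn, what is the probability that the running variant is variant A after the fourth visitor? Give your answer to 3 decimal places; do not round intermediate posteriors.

After 'does not convert': P(A) = 0.55·0.6500 / (0.55·0.6500 + 0.4·0.3500) ≈ 0.7186
After 'does not convert': P(A) = 0.55·0.7186 / (0.55·0.7186 + 0.4·0.2814) ≈ 0.7783
After 'does not convert': P(A) = 0.55·0.7783 / (0.55·0.7783 + 0.4·0.2217) ≈ 0.8284
After 'converts': P(A) = 0.45·0.8284 / (0.45·0.8284 + 0.6·0.1716) ≈ 0.7836

0.784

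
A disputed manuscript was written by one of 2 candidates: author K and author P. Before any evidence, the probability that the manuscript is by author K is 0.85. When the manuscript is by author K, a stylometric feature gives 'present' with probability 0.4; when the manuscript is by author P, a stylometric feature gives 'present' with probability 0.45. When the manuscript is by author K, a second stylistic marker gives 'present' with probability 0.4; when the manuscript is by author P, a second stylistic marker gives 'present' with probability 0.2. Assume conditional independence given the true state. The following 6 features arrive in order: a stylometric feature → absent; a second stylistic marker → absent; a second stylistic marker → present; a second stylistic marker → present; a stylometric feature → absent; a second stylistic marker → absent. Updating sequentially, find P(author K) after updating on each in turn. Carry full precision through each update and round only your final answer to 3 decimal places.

0.938

After a stylometric feature='absent': P(author K) = 0.6·0.8500 / (0.6·0.8500 + 0.55·0.1500) ≈ 0.8608
After a second stylistic marker='absent': P(author K) = 0.6·0.8608 / (0.6·0.8608 + 0.8·0.1392) ≈ 0.8226
After a second stylistic marker='present': P(author K) = 0.4·0.8226 / (0.4·0.8226 + 0.2·0.1774) ≈ 0.9027
After a second stylistic marker='present': P(author K) = 0.4·0.9027 / (0.4·0.9027 + 0.2·0.0973) ≈ 0.9488
After a stylometric feature='absent': P(author K) = 0.6·0.9488 / (0.6·0.9488 + 0.55·0.0512) ≈ 0.9529
After a second stylistic marker='absent': P(author K) = 0.6·0.9529 / (0.6·0.9529 + 0.8·0.0471) ≈ 0.9382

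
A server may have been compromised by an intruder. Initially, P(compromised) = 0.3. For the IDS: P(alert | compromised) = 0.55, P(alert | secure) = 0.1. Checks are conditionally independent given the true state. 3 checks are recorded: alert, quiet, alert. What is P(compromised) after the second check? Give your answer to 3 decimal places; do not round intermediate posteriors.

0.541

After 'alert': P(compromised) = 0.55·0.3000 / (0.55·0.3000 + 0.1·0.7000) ≈ 0.7021
After 'quiet': P(compromised) = 0.45·0.7021 / (0.45·0.7021 + 0.9·0.2979) ≈ 0.5410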